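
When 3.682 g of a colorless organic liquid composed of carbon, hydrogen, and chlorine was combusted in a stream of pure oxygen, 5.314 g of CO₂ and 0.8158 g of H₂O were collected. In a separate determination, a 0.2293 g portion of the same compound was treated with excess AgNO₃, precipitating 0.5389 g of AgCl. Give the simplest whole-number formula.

mol C = 5.314 g CO₂ ÷ 44.009 g/mol = 0.12075 mol
mol H = 2 × 0.8158 g H₂O ÷ 18.015 g/mol = 0.090569 mol
From the AgCl data: mol Cl per gram of compound = (0.5389 ÷ 143.318) ÷ 0.2293 = 0.016398 mol/g, so in the 3.682 g combustion sample mol Cl = 0.060379 mol
Divide by the smallest (0.060379 mol): C 2.000, H 1.500, Cl 1.000
Multiplying each by 2 gives whole numbers: C 4.00, H 3.00, Cl 2.00

C4H3Cl2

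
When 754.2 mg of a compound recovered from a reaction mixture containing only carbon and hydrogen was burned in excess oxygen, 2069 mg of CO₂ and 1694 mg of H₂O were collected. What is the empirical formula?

mol C = 2.069 g CO₂ ÷ 44.009 g/mol = 0.047013 mol
mol H = 2 × 1.694 g H₂O ÷ 18.015 g/mol = 0.18807 mol
Divide by the smallest (0.047013 mol): C 1.000, H 4.000

CH4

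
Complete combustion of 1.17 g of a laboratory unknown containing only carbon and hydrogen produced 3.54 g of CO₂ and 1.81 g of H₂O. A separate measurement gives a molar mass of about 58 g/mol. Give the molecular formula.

C4H10

mol C = 3.54 g CO₂ ÷ 44.009 g/mol = 0.08044 mol
mol H = 2 × 1.81 g H₂O ÷ 18.015 g/mol = 0.2009 mol
Divide by the smallest (0.08044 mol): C 1.000, H 2.498
Multiplying each by 2 gives whole numbers: C 2.00, H 5.00
Empirical formula: C2H5
Empirical-formula mass = 29.06 g/mol; 58 ÷ 29.06 ≈ 2, so the molecular formula is C4H10.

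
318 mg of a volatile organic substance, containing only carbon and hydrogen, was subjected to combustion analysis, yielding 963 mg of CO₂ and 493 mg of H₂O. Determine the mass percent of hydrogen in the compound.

mol C = 0.963 g CO₂ ÷ 44.009 g/mol = 0.02188 mol
mol H = 2 × 0.493 g H₂O ÷ 18.015 g/mol = 0.05473 mol
mass % H = 0.05517 g ÷ 0.318 g × 100%

17.3%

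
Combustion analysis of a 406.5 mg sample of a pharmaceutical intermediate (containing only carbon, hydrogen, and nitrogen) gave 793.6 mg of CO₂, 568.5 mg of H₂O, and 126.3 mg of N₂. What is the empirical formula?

C2H7N

mol C = 0.7936 g CO₂ ÷ 44.009 g/mol = 0.018033 mol
mol H = 2 × 0.5685 g H₂O ÷ 18.015 g/mol = 0.063114 mol
mol N = 2 × 0.1263 g N₂ ÷ 28.014 g/mol = 0.0090169 mol
Divide by the smallest (0.0090169 mol): C 2.000, H 7.000, N 1.000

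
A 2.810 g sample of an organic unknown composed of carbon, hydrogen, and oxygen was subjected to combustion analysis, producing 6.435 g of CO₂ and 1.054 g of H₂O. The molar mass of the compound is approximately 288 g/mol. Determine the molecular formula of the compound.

mol C = 6.435 g CO₂ ÷ 44.009 g/mol = 0.14622 mol
mol H = 2 × 1.054 g H₂O ÷ 18.015 g/mol = 0.11701 mol
mass O = 2.810 − (1.7562 + 0.11795) = 0.93580 g → mol O = 0.93580 ÷ 15.999 = 0.058491 mol
Divide by the smallest (0.058491 mol): C 2.500, H 2.001, O 1.000
Multiplying each by 2 gives whole numbers: C 5.00, H 4.00, O 2.00
Empirical formula: C5H4O2
Empirical-formula mass = 96.08 g/mol; 288 ÷ 96.08 ≈ 3, so the molecular formula is C15H12O6.

C15H12O6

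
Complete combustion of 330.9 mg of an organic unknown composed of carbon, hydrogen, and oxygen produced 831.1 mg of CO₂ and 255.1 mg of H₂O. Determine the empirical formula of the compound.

mol C = 0.8311 g CO₂ ÷ 44.009 g/mol = 0.018885 mol
mol H = 2 × 0.2551 g H₂O ÷ 18.015 g/mol = 0.028321 mol
mass O = 0.3309 − (0.22683 + 0.028547) = 0.075528 g → mol O = 0.075528 ÷ 15.999 = 0.0047208 mol
Divide by the smallest (0.0047208 mol): C 4.000, H 5.999, O 1.000

C4H6O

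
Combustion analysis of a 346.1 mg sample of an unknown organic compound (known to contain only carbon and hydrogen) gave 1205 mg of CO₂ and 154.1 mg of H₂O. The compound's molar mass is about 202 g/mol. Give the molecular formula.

mol C = 1.205 g CO₂ ÷ 44.009 g/mol = 0.027381 mol
mol H = 2 × 0.1541 g H₂O ÷ 18.015 g/mol = 0.017108 mol
Divide by the smallest (0.017108 mol): C 1.600, H 1.000
Multiplying each by 5 gives whole numbers: C 8.00, H 5.00
Empirical formula: C8H5
Empirical-formula mass = 101.13 g/mol; 202 ÷ 101.13 ≈ 2, so the molecular formula is C16H10.

C16H10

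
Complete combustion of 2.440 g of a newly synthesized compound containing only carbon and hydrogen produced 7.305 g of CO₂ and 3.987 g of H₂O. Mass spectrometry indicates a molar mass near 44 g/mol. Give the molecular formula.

mol C = 7.305 g CO₂ ÷ 44.009 g/mol = 0.16599 mol
mol H = 2 × 3.987 g H₂O ÷ 18.015 g/mol = 0.44263 mol
Divide by the smallest (0.16599 mol): C 1.000, H 2.667
Multiplying each by 3 gives whole numbers: C 3.00, H 8.00
Empirical formula: C3H8
Empirical-formula mass = 44.10 g/mol; 44 ÷ 44.10 ≈ 1, so the molecular formula is C3H8.

C3H8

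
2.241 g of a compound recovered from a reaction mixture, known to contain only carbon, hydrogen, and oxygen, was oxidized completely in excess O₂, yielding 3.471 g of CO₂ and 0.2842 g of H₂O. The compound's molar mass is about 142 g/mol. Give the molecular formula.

mol C = 3.471 g CO₂ ÷ 44.009 g/mol = 0.078870 mol
mol H = 2 × 0.2842 g H₂O ÷ 18.015 g/mol = 0.031551 mol
mass O = 2.241 − (0.94731 + 0.031804) = 1.2619 g → mol O = 1.2619 ÷ 15.999 = 0.078873 mol
Divide by the smallest (0.031551 mol): C 2.500, H 1.000, O 2.500
Multiplying each by 2 gives whole numbers: C 5.00, H 2.00, O 5.00
Empirical formula: C5H2O5
Empirical-formula mass = 142.07 g/mol; 142 ÷ 142.07 ≈ 1, so the molecular formula is C5H2O5.

C5H2O5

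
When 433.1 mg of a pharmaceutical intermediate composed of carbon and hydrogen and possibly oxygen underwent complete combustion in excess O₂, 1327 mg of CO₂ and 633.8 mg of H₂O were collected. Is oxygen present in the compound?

no

mol C = 1.327 g CO₂ ÷ 44.009 g/mol = 0.030153 mol
mol H = 2 × 0.6338 g H₂O ÷ 18.015 g/mol = 0.070364 mol
C and H together account for 0.43309 g — essentially the entire 0.4331 g sample — so the compound contains no oxygen.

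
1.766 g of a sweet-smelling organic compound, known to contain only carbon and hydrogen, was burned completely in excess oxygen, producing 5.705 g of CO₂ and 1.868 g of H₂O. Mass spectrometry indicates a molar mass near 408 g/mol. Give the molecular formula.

mol C = 5.705 g CO₂ ÷ 44.009 g/mol = 0.12963 mol
mol H = 2 × 1.868 g H₂O ÷ 18.015 g/mol = 0.20738 mol
Divide by the smallest (0.12963 mol): C 1.000, H 1.600
Multiplying each by 5 gives whole numbers: C 5.00, H 8.00
Empirical formula: C5H8
Empirical-formula mass = 68.12 g/mol; 408 ÷ 68.12 ≈ 6, so the molecular formula is C30H48.

C30H48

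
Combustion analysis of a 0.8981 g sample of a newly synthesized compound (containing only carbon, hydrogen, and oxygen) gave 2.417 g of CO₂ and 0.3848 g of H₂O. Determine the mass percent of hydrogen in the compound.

4.79%

mol C = 2.417 g CO₂ ÷ 44.009 g/mol = 0.054921 mol
mol H = 2 × 0.3848 g H₂O ÷ 18.015 g/mol = 0.042720 mol
mass O = 0.8981 − (0.65965 + 0.043062) = 0.19539 g → mol O = 0.19539 ÷ 15.999 = 0.012212 mol
mass % H = 0.043062 g ÷ 0.8981 g × 100%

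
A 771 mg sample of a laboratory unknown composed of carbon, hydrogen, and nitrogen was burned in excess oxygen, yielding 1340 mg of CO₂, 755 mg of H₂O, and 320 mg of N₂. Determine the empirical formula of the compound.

mol C = 1.34 g CO₂ ÷ 44.009 g/mol = 0.03045 mol
mol H = 2 × 0.755 g H₂O ÷ 18.015 g/mol = 0.08382 mol
mol N = 2 × 0.320 g N₂ ÷ 28.014 g/mol = 0.02285 mol
Divide by the smallest (0.02285 mol): C 1.333, H 3.669, N 1.000
Multiplying each by 3 gives whole numbers: C 4.00, H 11.01, N 3.00

C4H11N3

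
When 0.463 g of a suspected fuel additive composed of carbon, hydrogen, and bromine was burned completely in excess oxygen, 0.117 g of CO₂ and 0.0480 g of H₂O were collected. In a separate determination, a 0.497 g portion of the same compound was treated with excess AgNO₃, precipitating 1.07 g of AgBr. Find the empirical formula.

mol C = 0.117 g CO₂ ÷ 44.009 g/mol = 0.002659 mol
mol H = 2 × 0.0480 g H₂O ÷ 18.015 g/mol = 0.005329 mol
From the AgBr data: mol Br per gram of compound = (1.07 ÷ 187.772) ÷ 0.497 = 0.01147 mol/g, so in the 0.463 g combustion sample mol Br = 0.005309 mol
Divide by the smallest (0.002659 mol): C 1.000, H 2.004, Br 1.997

CH2Br2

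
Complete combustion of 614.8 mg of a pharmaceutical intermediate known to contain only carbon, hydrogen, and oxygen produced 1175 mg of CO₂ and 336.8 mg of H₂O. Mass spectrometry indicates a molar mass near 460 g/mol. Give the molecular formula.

mol C = 1.175 g CO₂ ÷ 44.009 g/mol = 0.026699 mol
mol H = 2 × 0.3368 g H₂O ÷ 18.015 g/mol = 0.037391 mol
mass O = 0.6148 − (0.32068 + 0.037690) = 0.25643 g → mol O = 0.25643 ÷ 15.999 = 0.016028 mol
Divide by the smallest (0.016028 mol): C 1.666, H 2.333, O 1.000
Multiplying each by 3 gives whole numbers: C 5.00, H 7.00, O 3.00
Empirical formula: C5H7O3
Empirical-formula mass = 115.11 g/mol; 460 ÷ 115.11 ≈ 4, so the molecular formula is C20H28O12.

C20H28O12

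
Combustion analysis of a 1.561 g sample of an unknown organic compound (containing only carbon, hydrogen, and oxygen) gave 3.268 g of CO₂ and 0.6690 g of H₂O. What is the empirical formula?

C2H2O

mol C = 3.268 g CO₂ ÷ 44.009 g/mol = 0.074258 mol
mol H = 2 × 0.6690 g H₂O ÷ 18.015 g/mol = 0.074271 mol
mass O = 1.561 − (0.89191 + 0.074866) = 0.59423 g → mol O = 0.59423 ÷ 15.999 = 0.037142 mol
Divide by the smallest (0.037142 mol): C 1.999, H 2.000, O 1.000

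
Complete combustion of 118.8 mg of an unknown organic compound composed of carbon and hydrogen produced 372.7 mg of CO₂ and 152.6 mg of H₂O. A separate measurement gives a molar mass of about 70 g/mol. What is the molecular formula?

mol C = 0.3727 g CO₂ ÷ 44.009 g/mol = 0.0084687 mol
mol H = 2 × 0.1526 g H₂O ÷ 18.015 g/mol = 0.016941 mol
Divide by the smallest (0.0084687 mol): C 1.000, H 2.000
Empirical formula: CH2
Empirical-formula mass = 14.03 g/mol; 70 ÷ 14.03 ≈ 5, so the molecular formula is C5H10.

C5H10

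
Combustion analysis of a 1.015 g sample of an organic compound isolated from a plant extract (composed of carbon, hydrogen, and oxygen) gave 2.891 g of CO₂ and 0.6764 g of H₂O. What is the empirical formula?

C7H8O

mol C = 2.891 g CO₂ ÷ 44.009 g/mol = 0.065691 mol
mol H = 2 × 0.6764 g H₂O ÷ 18.015 g/mol = 0.075093 mol
mass O = 1.015 − (0.78902 + 0.075694) = 0.15029 g → mol O = 0.15029 ÷ 15.999 = 0.0093937 mol
Divide by the smallest (0.0093937 mol): C 6.993, H 7.994, O 1.000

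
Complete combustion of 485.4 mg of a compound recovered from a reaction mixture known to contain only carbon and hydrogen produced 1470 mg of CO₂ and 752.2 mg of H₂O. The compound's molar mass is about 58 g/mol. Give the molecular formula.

C4H10

mol C = 1.470 g CO₂ ÷ 44.009 g/mol = 0.033402 mol
mol H = 2 × 0.7522 g H₂O ÷ 18.015 g/mol = 0.083508 mol
Divide by the smallest (0.033402 mol): C 1.000, H 2.500
Multiplying each by 2 gives whole numbers: C 2.00, H 5.00
Empirical formula: C2H5
Empirical-formula mass = 29.06 g/mol; 58 ÷ 29.06 ≈ 2, so the molecular formula is C4H10.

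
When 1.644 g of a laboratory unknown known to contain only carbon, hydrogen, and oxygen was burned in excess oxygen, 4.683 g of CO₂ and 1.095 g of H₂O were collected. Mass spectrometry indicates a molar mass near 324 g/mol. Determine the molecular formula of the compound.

mol C = 4.683 g CO₂ ÷ 44.009 g/mol = 0.10641 mol
mol H = 2 × 1.095 g H₂O ÷ 18.015 g/mol = 0.12157 mol
mass O = 1.644 − (1.2781 + 0.12254) = 0.24337 g → mol O = 0.24337 ÷ 15.999 = 0.015212 mol
Divide by the smallest (0.015212 mol): C 6.995, H 7.992, O 1.000
Empirical formula: C7H8O
Empirical-formula mass = 108.14 g/mol; 324 ÷ 108.14 ≈ 3, so the molecular formula is C21H24O3.

C21H24O3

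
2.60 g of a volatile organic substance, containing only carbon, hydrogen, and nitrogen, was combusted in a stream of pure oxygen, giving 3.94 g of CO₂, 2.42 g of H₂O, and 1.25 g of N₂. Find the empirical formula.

mol C = 3.94 g CO₂ ÷ 44.009 g/mol = 0.08953 mol
mol H = 2 × 2.42 g H₂O ÷ 18.015 g/mol = 0.2687 mol
mol N = 2 × 1.25 g N₂ ÷ 28.014 g/mol = 0.08924 mol
Divide by the smallest (0.08924 mol): C 1.003, H 3.011, N 1.000

CH3N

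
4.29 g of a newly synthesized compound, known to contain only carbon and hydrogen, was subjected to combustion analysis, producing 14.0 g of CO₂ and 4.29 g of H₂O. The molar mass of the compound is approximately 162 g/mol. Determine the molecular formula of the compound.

mol C = 14.0 g CO₂ ÷ 44.009 g/mol = 0.3181 mol
mol H = 2 × 4.29 g H₂O ÷ 18.015 g/mol = 0.4763 mol
Divide by the smallest (0.3181 mol): C 1.000, H 1.497
Multiplying each by 2 gives whole numbers: C 2.00, H 2.99
Empirical formula: C2H3
Empirical-formula mass = 27.05 g/mol; 162 ÷ 27.05 ≈ 6, so the molecular formula is C12H18.

C12H18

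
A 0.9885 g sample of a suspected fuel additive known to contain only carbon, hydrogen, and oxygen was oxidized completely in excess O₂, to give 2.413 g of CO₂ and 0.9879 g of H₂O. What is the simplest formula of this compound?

mol C = 2.413 g CO₂ ÷ 44.009 g/mol = 0.054830 mol
mol H = 2 × 0.9879 g H₂O ÷ 18.015 g/mol = 0.10968 mol
mass O = 0.9885 − (0.65856 + 0.11055) = 0.21939 g → mol O = 0.21939 ÷ 15.999 = 0.013713 mol
Divide by the smallest (0.013713 mol): C 3.998, H 7.998, O 1.000

C4H8O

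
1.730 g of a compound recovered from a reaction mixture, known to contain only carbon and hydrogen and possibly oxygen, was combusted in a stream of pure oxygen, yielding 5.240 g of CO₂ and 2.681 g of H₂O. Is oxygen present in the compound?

no

mol C = 5.240 g CO₂ ÷ 44.009 g/mol = 0.11907 mol
mol H = 2 × 2.681 g H₂O ÷ 18.015 g/mol = 0.29764 mol
C and H together account for 1.7301 g — essentially the entire 1.730 g sample — so the compound contains no oxygen.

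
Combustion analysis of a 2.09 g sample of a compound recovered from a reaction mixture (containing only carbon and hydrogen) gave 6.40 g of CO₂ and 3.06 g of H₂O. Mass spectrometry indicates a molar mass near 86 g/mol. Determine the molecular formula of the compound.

mol C = 6.40 g CO₂ ÷ 44.009 g/mol = 0.1454 mol
mol H = 2 × 3.06 g H₂O ÷ 18.015 g/mol = 0.3397 mol
Divide by the smallest (0.1454 mol): C 1.000, H 2.336
Multiplying each by 3 gives whole numbers: C 3.00, H 7.01
Empirical formula: C3H7
Empirical-formula mass = 43.09 g/mol; 86 ÷ 43.09 ≈ 2, so the molecular formula is C6H14.

C6H14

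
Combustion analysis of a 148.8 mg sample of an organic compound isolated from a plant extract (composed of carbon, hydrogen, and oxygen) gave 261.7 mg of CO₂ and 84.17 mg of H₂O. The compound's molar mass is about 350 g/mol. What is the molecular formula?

C14H22O10

mol C = 0.2617 g CO₂ ÷ 44.009 g/mol = 0.0059465 mol
mol H = 2 × 0.08417 g H₂O ÷ 18.015 g/mol = 0.0093444 mol
mass O = 0.1488 − (0.071424 + 0.0094192) = 0.067957 g → mol O = 0.067957 ÷ 15.999 = 0.0042476 mol
Divide by the smallest (0.0042476 mol): C 1.400, H 2.200, O 1.000
Multiplying each by 5 gives whole numbers: C 7.00, H 11.00, O 5.00
Empirical formula: C7H11O5
Empirical-formula mass = 175.16 g/mol; 350 ÷ 175.16 ≈ 2, so the molecular formula is C14H22O10.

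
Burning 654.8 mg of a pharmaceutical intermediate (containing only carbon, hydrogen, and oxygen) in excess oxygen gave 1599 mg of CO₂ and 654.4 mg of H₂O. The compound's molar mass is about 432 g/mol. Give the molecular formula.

mol C = 1.599 g CO₂ ÷ 44.009 g/mol = 0.036333 mol
mol H = 2 × 0.6544 g H₂O ÷ 18.015 g/mol = 0.072651 mol
mass O = 0.6548 − (0.43640 + 0.073232) = 0.14517 g → mol O = 0.14517 ÷ 15.999 = 0.0090735 mol
Divide by the smallest (0.0090735 mol): C 4.004, H 8.007, O 1.000
Empirical formula: C4H8O
Empirical-formula mass = 72.11 g/mol; 432 ÷ 72.11 ≈ 6, so the molecular formula is C24H48O6.

C24H48O6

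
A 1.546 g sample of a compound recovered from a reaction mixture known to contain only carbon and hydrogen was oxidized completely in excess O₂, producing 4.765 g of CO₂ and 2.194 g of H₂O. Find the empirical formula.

C4H9

mol C = 4.765 g CO₂ ÷ 44.009 g/mol = 0.10827 mol
mol H = 2 × 2.194 g H₂O ÷ 18.015 g/mol = 0.24357 mol
Divide by the smallest (0.10827 mol): C 1.000, H 2.250
Multiplying each by 4 gives whole numbers: C 4.00, H 9.00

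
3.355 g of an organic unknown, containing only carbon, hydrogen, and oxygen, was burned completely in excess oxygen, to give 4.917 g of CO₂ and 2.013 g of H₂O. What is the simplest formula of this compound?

mol C = 4.917 g CO₂ ÷ 44.009 g/mol = 0.11173 mol
mol H = 2 × 2.013 g H₂O ÷ 18.015 g/mol = 0.22348 mol
mass O = 3.355 − (1.3420 + 0.22527) = 1.7878 g → mol O = 1.7878 ÷ 15.999 = 0.11174 mol
Divide by the smallest (0.11173 mol): C 1.000, H 2.000, O 1.000

CH2O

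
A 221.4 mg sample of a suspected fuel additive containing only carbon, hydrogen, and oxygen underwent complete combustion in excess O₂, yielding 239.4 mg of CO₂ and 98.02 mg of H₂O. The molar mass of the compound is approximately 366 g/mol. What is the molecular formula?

mol C = 0.2394 g CO₂ ÷ 44.009 g/mol = 0.0054398 mol
mol H = 2 × 0.09802 g H₂O ÷ 18.015 g/mol = 0.010882 mol
mass O = 0.2214 − (0.065337 + 0.010969) = 0.14509 g → mol O = 0.14509 ÷ 15.999 = 0.0090689 mol
Divide by the smallest (0.0054398 mol): C 1.000, H 2.000, O 1.667
Multiplying each by 3 gives whole numbers: C 3.00, H 6.00, O 5.00
Empirical formula: C3H6O5
Empirical-formula mass = 122.08 g/mol; 366 ÷ 122.08 ≈ 3, so the molecular formula is C9H18O15.

C9H18O15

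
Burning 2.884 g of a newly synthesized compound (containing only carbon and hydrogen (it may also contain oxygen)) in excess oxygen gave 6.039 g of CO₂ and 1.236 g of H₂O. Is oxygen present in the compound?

mol C = 6.039 g CO₂ ÷ 44.009 g/mol = 0.13722 mol
mol H = 2 × 1.236 g H₂O ÷ 18.015 g/mol = 0.13722 mol
C and H account for only 1.7865 g of the 2.884 g sample; the remaining 1.0975 g must be oxygen.

yes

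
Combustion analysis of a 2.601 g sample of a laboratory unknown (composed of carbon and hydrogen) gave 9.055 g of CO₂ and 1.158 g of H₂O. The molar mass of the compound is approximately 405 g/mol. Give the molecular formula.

C32H20

mol C = 9.055 g CO₂ ÷ 44.009 g/mol = 0.20575 mol
mol H = 2 × 1.158 g H₂O ÷ 18.015 g/mol = 0.12856 mol
Divide by the smallest (0.12856 mol): C 1.600, H 1.000
Multiplying each by 5 gives whole numbers: C 8.00, H 5.00
Empirical formula: C8H5
Empirical-formula mass = 101.13 g/mol; 405 ÷ 101.13 ≈ 4, so the molecular formula is C32H20.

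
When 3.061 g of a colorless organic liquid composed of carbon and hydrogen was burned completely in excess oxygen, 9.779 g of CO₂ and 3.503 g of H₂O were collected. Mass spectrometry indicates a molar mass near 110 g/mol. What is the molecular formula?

C8H14

mol C = 9.779 g CO₂ ÷ 44.009 g/mol = 0.22220 mol
mol H = 2 × 3.503 g H₂O ÷ 18.015 g/mol = 0.38890 mol
Divide by the smallest (0.22220 mol): C 1.000, H 1.750
Multiplying each by 4 gives whole numbers: C 4.00, H 7.00
Empirical formula: C4H7
Empirical-formula mass = 55.10 g/mol; 110 ÷ 55.10 ≈ 2, so the molecular formula is C8H14.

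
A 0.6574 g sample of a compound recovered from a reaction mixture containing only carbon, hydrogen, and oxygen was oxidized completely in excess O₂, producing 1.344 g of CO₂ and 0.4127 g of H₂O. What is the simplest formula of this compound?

C2H3O

mol C = 1.344 g CO₂ ÷ 44.009 g/mol = 0.030539 mol
mol H = 2 × 0.4127 g H₂O ÷ 18.015 g/mol = 0.045817 mol
mass O = 0.6574 − (0.36681 + 0.046184) = 0.24441 g → mol O = 0.24441 ÷ 15.999 = 0.015277 mol
Divide by the smallest (0.015277 mol): C 1.999, H 2.999, O 1.000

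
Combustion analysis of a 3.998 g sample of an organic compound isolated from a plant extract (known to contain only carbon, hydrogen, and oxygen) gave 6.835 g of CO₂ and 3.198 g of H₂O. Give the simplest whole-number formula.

C7H16O5

mol C = 6.835 g CO₂ ÷ 44.009 g/mol = 0.15531 mol
mol H = 2 × 3.198 g H₂O ÷ 18.015 g/mol = 0.35504 mol
mass O = 3.998 − (1.8654 + 0.35788) = 1.7747 g → mol O = 1.7747 ÷ 15.999 = 0.11093 mol
Divide by the smallest (0.11093 mol): C 1.400, H 3.201, O 1.000
Multiplying each by 5 gives whole numbers: C 7.00, H 16.00, O 5.00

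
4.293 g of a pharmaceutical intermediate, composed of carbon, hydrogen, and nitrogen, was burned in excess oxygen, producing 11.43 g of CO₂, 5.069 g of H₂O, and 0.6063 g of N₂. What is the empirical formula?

C6H13N

mol C = 11.43 g CO₂ ÷ 44.009 g/mol = 0.25972 mol
mol H = 2 × 5.069 g H₂O ÷ 18.015 g/mol = 0.56275 mol
mol N = 2 × 0.6063 g N₂ ÷ 28.014 g/mol = 0.043286 mol
Divide by the smallest (0.043286 mol): C 6.000, H 13.001, N 1.000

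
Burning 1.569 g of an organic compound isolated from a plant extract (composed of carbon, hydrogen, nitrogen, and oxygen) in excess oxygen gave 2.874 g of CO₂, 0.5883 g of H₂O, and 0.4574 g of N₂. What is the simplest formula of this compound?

mol C = 2.874 g CO₂ ÷ 44.009 g/mol = 0.065305 mol
mol H = 2 × 0.5883 g H₂O ÷ 18.015 g/mol = 0.065312 mol
mol N = 2 × 0.4574 g N₂ ÷ 28.014 g/mol = 0.032655 mol
mass O = 1.569 − (0.78438 + 0.065835 + 0.45740) = 0.26139 g → mol O = 0.26139 ÷ 15.999 = 0.016338 mol
Divide by the smallest (0.016338 mol): C 3.997, H 3.998, N 1.999, O 1.000

C4H4N2O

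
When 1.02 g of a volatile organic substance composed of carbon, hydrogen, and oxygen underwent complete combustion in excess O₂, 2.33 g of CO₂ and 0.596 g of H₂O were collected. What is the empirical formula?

mol C = 2.33 g CO₂ ÷ 44.009 g/mol = 0.05294 mol
mol H = 2 × 0.596 g H₂O ÷ 18.015 g/mol = 0.06617 mol
mass O = 1.02 − (0.6359 + 0.06670) = 0.3174 g → mol O = 0.3174 ÷ 15.999 = 0.01984 mol
Divide by the smallest (0.01984 mol): C 2.669, H 3.335, O 1.000
Multiplying each by 3 gives whole numbers: C 8.01, H 10.01, O 3.00

C8H10O3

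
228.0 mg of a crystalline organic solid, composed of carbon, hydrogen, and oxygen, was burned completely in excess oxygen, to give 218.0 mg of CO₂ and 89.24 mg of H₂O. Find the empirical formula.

mol C = 0.2180 g CO₂ ÷ 44.009 g/mol = 0.0049535 mol
mol H = 2 × 0.08924 g H₂O ÷ 18.015 g/mol = 0.0099073 mol
mass O = 0.2280 − (0.059497 + 0.0099866) = 0.15852 g → mol O = 0.15852 ÷ 15.999 = 0.0099079 mol
Divide by the smallest (0.0049535 mol): C 1.000, H 2.000, O 2.000

CH2O2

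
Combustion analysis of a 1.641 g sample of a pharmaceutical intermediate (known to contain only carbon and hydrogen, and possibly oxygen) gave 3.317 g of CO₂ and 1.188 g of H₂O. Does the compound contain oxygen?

mol C = 3.317 g CO₂ ÷ 44.009 g/mol = 0.075371 mol
mol H = 2 × 1.188 g H₂O ÷ 18.015 g/mol = 0.13189 mol
C and H account for only 1.0382 g of the 1.641 g sample; the remaining 0.60277 g must be oxygen.

yes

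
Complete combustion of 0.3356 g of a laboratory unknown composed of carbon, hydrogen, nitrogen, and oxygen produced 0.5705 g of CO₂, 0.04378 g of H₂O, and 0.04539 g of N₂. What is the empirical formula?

C8H3N2O5

mol C = 0.5705 g CO₂ ÷ 44.009 g/mol = 0.012963 mol
mol H = 2 × 0.04378 g H₂O ÷ 18.015 g/mol = 0.0048604 mol
mol N = 2 × 0.04539 g N₂ ÷ 28.014 g/mol = 0.0032405 mol
mass O = 0.3356 − (0.15570 + 0.0048993 + 0.045390) = 0.12961 g → mol O = 0.12961 ÷ 15.999 = 0.0081011 mol
Divide by the smallest (0.0032405 mol): C 4.000, H 1.500, N 1.000, O 2.500
Multiplying each by 2 gives whole numbers: C 8.00, H 3.00, N 2.00, O 5.00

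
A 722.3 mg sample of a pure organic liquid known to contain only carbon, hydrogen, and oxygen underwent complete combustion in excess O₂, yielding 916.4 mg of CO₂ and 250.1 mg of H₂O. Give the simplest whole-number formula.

C3H4O4

mol C = 0.9164 g CO₂ ÷ 44.009 g/mol = 0.020823 mol
mol H = 2 × 0.2501 g H₂O ÷ 18.015 g/mol = 0.027766 mol
mass O = 0.7223 − (0.25011 + 0.027988) = 0.44421 g → mol O = 0.44421 ÷ 15.999 = 0.027765 mol
Divide by the smallest (0.020823 mol): C 1.000, H 1.333, O 1.333
Multiplying each by 3 gives whole numbers: C 3.00, H 4.00, O 4.00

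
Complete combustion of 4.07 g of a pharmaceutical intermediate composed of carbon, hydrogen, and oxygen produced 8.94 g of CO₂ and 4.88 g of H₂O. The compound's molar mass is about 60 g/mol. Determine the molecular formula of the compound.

C3H8O

mol C = 8.94 g CO₂ ÷ 44.009 g/mol = 0.2031 mol
mol H = 2 × 4.88 g H₂O ÷ 18.015 g/mol = 0.5418 mol
mass O = 4.07 − (2.440 + 0.5461) = 1.084 g → mol O = 1.084 ÷ 15.999 = 0.06775 mol
Divide by the smallest (0.06775 mol): C 2.998, H 7.996, O 1.000
Empirical formula: C3H8O
Empirical-formula mass = 60.10 g/mol; 60 ÷ 60.10 ≈ 1, so the molecular formula is C3H8O.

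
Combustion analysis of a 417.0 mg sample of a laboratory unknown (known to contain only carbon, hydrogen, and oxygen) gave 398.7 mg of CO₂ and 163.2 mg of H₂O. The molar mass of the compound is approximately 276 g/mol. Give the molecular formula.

C6H12O12

mol C = 0.3987 g CO₂ ÷ 44.009 g/mol = 0.0090595 mol
mol H = 2 × 0.1632 g H₂O ÷ 18.015 g/mol = 0.018118 mol
mass O = 0.4170 − (0.10881 + 0.018263) = 0.28992 g → mol O = 0.28992 ÷ 15.999 = 0.018121 mol
Divide by the smallest (0.0090595 mol): C 1.000, H 2.000, O 2.000
Empirical formula: CH2O2
Empirical-formula mass = 46.02 g/mol; 276 ÷ 46.02 ≈ 6, so the molecular formula is C6H12O12.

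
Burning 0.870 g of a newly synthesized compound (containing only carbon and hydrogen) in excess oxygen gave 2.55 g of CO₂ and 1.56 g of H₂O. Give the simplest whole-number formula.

mol C = 2.55 g CO₂ ÷ 44.009 g/mol = 0.05794 mol
mol H = 2 × 1.56 g H₂O ÷ 18.015 g/mol = 0.1732 mol
Divide by the smallest (0.05794 mol): C 1.000, H 2.989

CH3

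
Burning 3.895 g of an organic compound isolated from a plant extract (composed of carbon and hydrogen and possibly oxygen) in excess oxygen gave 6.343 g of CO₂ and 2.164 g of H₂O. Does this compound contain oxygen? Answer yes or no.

mol C = 6.343 g CO₂ ÷ 44.009 g/mol = 0.14413 mol
mol H = 2 × 2.164 g H₂O ÷ 18.015 g/mol = 0.24024 mol
C and H account for only 1.9733 g of the 3.895 g sample; the remaining 1.9217 g must be oxygen.

yes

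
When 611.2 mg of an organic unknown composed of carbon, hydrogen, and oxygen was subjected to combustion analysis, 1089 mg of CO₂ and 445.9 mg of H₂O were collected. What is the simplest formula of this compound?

C3H6O2

mol C = 1.089 g CO₂ ÷ 44.009 g/mol = 0.024745 mol
mol H = 2 × 0.4459 g H₂O ÷ 18.015 g/mol = 0.049503 mol
mass O = 0.6112 − (0.29721 + 0.049899) = 0.26409 g → mol O = 0.26409 ÷ 15.999 = 0.016507 mol
Divide by the smallest (0.016507 mol): C 1.499, H 2.999, O 1.000
Multiplying each by 2 gives whole numbers: C 3.00, H 6.00, O 2.00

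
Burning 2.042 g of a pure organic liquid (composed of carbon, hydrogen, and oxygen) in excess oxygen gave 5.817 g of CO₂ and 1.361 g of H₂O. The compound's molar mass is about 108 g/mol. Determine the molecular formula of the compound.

C7H8O

mol C = 5.817 g CO₂ ÷ 44.009 g/mol = 0.13218 mol
mol H = 2 × 1.361 g H₂O ÷ 18.015 g/mol = 0.15110 mol
mass O = 2.042 − (1.5876 + 0.15231) = 0.30211 g → mol O = 0.30211 ÷ 15.999 = 0.018883 mol
Divide by the smallest (0.018883 mol): C 7.000, H 8.002, O 1.000
Empirical formula: C7H8O
Empirical-formula mass = 108.14 g/mol; 108 ÷ 108.14 ≈ 1, so the molecular formula is C7H8O.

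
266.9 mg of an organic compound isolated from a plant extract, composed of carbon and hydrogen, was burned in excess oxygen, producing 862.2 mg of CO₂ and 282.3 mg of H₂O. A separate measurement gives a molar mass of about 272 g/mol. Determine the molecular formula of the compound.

mol C = 0.8622 g CO₂ ÷ 44.009 g/mol = 0.019591 mol
mol H = 2 × 0.2823 g H₂O ÷ 18.015 g/mol = 0.031341 mol
Divide by the smallest (0.019591 mol): C 1.000, H 1.600
Multiplying each by 5 gives whole numbers: C 5.00, H 8.00
Empirical formula: C5H8
Empirical-formula mass = 68.12 g/mol; 272 ÷ 68.12 ≈ 4, so the molecular formula is C20H32.

C20H32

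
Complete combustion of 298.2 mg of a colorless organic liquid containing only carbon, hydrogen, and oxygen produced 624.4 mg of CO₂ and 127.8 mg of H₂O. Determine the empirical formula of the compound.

mol C = 0.6244 g CO₂ ÷ 44.009 g/mol = 0.014188 mol
mol H = 2 × 0.1278 g H₂O ÷ 18.015 g/mol = 0.014188 mol
mass O = 0.2982 − (0.17041 + 0.014302) = 0.11349 g → mol O = 0.11349 ÷ 15.999 = 0.0070933 mol
Divide by the smallest (0.0070933 mol): C 2.000, H 2.000, O 1.000

C2H2O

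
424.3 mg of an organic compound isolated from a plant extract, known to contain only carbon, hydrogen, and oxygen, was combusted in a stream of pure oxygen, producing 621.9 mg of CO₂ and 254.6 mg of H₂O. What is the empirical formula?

CH2O

mol C = 0.6219 g CO₂ ÷ 44.009 g/mol = 0.014131 mol
mol H = 2 × 0.2546 g H₂O ÷ 18.015 g/mol = 0.028265 mol
mass O = 0.4243 − (0.16973 + 0.028491) = 0.22608 g → mol O = 0.22608 ÷ 15.999 = 0.014131 mol
Divide by the smallest (0.014131 mol): C 1.000, H 2.000, O 1.000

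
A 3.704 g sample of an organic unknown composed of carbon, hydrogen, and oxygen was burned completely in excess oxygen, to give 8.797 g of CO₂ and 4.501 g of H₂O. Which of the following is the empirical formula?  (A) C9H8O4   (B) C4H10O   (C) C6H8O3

(B) C4H10O

mol C = 8.797 g CO₂ ÷ 44.009 g/mol = 0.19989 mol
mol H = 2 × 4.501 g H₂O ÷ 18.015 g/mol = 0.49969 mol
mass O = 3.704 − (2.4009 + 0.50369) = 0.79942 g → mol O = 0.79942 ÷ 15.999 = 0.049967 mol
Divide by the smallest (0.049967 mol): C 4.000, H 10.001, O 1.000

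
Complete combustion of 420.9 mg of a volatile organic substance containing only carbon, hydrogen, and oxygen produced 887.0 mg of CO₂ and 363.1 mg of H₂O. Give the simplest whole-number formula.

C7H14O3

mol C = 0.8870 g CO₂ ÷ 44.009 g/mol = 0.020155 mol
mol H = 2 × 0.3631 g H₂O ÷ 18.015 g/mol = 0.040311 mol
mass O = 0.4209 − (0.24208 + 0.040633) = 0.13819 g → mol O = 0.13819 ÷ 15.999 = 0.0086371 mol
Divide by the smallest (0.0086371 mol): C 2.334, H 4.667, O 1.000
Multiplying each by 3 gives whole numbers: C 7.00, H 14.00, O 3.00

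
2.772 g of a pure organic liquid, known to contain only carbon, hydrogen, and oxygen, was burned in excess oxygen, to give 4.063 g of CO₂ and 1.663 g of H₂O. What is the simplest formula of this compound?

mol C = 4.063 g CO₂ ÷ 44.009 g/mol = 0.092322 mol
mol H = 2 × 1.663 g H₂O ÷ 18.015 g/mol = 0.18462 mol
mass O = 2.772 − (1.1089 + 0.18610) = 1.4770 g → mol O = 1.4770 ÷ 15.999 = 0.092319 mol
Divide by the smallest (0.092319 mol): C 1.000, H 2.000, O 1.000

CH2O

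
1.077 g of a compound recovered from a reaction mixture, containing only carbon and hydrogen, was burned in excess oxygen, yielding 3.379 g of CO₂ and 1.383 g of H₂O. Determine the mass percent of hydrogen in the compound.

14.37%

mol C = 3.379 g CO₂ ÷ 44.009 g/mol = 0.076780 mol
mol H = 2 × 1.383 g H₂O ÷ 18.015 g/mol = 0.15354 mol
mass % H = 0.15477 g ÷ 1.077 g × 100%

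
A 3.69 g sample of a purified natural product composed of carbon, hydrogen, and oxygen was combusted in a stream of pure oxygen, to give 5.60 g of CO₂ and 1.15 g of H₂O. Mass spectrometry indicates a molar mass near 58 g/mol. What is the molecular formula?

mol C = 5.60 g CO₂ ÷ 44.009 g/mol = 0.1272 mol
mol H = 2 × 1.15 g H₂O ÷ 18.015 g/mol = 0.1277 mol
mass O = 3.69 − (1.528 + 0.1287) = 2.033 g → mol O = 2.033 ÷ 15.999 = 0.1271 mol
Divide by the smallest (0.1271 mol): C 1.001, H 1.005, O 1.000
Empirical formula: CHO
Empirical-formula mass = 29.02 g/mol; 58 ÷ 29.02 ≈ 2, so the molecular formula is C2H2O2.

C2H2O2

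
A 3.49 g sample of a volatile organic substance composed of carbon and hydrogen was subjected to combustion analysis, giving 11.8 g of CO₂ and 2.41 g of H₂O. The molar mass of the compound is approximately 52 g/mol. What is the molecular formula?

mol C = 11.8 g CO₂ ÷ 44.009 g/mol = 0.2681 mol
mol H = 2 × 2.41 g H₂O ÷ 18.015 g/mol = 0.2676 mol
Divide by the smallest (0.2676 mol): C 1.002, H 1.000
Empirical formula: CH
Empirical-formula mass = 13.02 g/mol; 52 ÷ 13.02 ≈ 4, so the molecular formula is C4H4.

C4H4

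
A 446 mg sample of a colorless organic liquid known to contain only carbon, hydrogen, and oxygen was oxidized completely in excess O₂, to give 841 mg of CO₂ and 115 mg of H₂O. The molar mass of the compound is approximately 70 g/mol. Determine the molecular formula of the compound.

C3H2O2

mol C = 0.841 g CO₂ ÷ 44.009 g/mol = 0.01911 mol
mol H = 2 × 0.115 g H₂O ÷ 18.015 g/mol = 0.01277 mol
mass O = 0.446 − (0.2295 + 0.01287) = 0.2036 g → mol O = 0.2036 ÷ 15.999 = 0.01273 mol
Divide by the smallest (0.01273 mol): C 1.502, H 1.003, O 1.000
Multiplying each by 2 gives whole numbers: C 3.00, H 2.01, O 2.00
Empirical formula: C3H2O2
Empirical-formula mass = 70.05 g/mol; 70 ÷ 70.05 ≈ 1, so the molecular formula is C3H2O2.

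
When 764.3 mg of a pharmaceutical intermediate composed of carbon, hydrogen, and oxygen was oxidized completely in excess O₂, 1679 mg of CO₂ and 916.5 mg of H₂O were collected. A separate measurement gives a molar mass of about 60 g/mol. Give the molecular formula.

C3H8O

mol C = 1.679 g CO₂ ÷ 44.009 g/mol = 0.038151 mol
mol H = 2 × 0.9165 g H₂O ÷ 18.015 g/mol = 0.10175 mol
mass O = 0.7643 − (0.45824 + 0.10256) = 0.20350 g → mol O = 0.20350 ÷ 15.999 = 0.012720 mol
Divide by the smallest (0.012720 mol): C 2.999, H 7.999, O 1.000
Empirical formula: C3H8O
Empirical-formula mass = 60.10 g/mol; 60 ÷ 60.10 ≈ 1, so the molecular formula is C3H8O.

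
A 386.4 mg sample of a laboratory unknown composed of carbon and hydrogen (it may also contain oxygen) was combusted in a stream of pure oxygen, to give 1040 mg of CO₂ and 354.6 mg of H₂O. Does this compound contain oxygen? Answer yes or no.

mol C = 1.040 g CO₂ ÷ 44.009 g/mol = 0.023632 mol
mol H = 2 × 0.3546 g H₂O ÷ 18.015 g/mol = 0.039367 mol
C and H account for only 0.32352 g of the 0.3864 g sample; the remaining 0.062880 g must be oxygen.

yes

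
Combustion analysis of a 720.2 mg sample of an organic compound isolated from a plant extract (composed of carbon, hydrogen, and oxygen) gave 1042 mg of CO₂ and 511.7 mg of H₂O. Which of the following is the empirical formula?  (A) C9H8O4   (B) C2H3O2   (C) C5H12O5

mol C = 1.042 g CO₂ ÷ 44.009 g/mol = 0.023677 mol
mol H = 2 × 0.5117 g H₂O ÷ 18.015 g/mol = 0.056808 mol
mass O = 0.7202 − (0.28438 + 0.057263) = 0.37855 g → mol O = 0.37855 ÷ 15.999 = 0.023661 mol
Divide by the smallest (0.023661 mol): C 1.001, H 2.401, O 1.000
Multiplying each by 5 gives whole numbers: C 5.00, H 12.00, O 5.00

(C) C5H12O5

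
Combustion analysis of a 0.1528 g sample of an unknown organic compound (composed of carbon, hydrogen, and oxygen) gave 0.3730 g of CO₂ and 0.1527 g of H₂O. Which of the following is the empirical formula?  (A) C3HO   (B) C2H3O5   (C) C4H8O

mol C = 0.3730 g CO₂ ÷ 44.009 g/mol = 0.0084755 mol
mol H = 2 × 0.1527 g H₂O ÷ 18.015 g/mol = 0.016953 mol
mass O = 0.1528 − (0.10180 + 0.017088) = 0.033912 g → mol O = 0.033912 ÷ 15.999 = 0.0021196 mol
Divide by the smallest (0.0021196 mol): C 3.999, H 7.998, O 1.000

(C) C4H8O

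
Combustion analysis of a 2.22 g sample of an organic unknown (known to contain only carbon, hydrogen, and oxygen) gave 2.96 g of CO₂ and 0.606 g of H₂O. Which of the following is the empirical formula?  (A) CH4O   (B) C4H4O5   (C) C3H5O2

(B) C4H4O5

mol C = 2.96 g CO₂ ÷ 44.009 g/mol = 0.06726 mol
mol H = 2 × 0.606 g H₂O ÷ 18.015 g/mol = 0.06728 mol
mass O = 2.22 − (0.8078 + 0.06782) = 1.344 g → mol O = 1.344 ÷ 15.999 = 0.08403 mol
Divide by the smallest (0.06726 mol): C 1.000, H 1.000, O 1.249
Multiplying each by 4 gives whole numbers: C 4.00, H 4.00, O 5.00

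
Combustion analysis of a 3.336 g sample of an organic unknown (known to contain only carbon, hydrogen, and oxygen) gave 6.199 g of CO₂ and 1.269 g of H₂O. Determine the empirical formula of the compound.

mol C = 6.199 g CO₂ ÷ 44.009 g/mol = 0.14086 mol
mol H = 2 × 1.269 g H₂O ÷ 18.015 g/mol = 0.14088 mol
mass O = 3.336 − (1.6918 + 0.14201) = 1.5022 g → mol O = 1.5022 ÷ 15.999 = 0.093890 mol
Divide by the smallest (0.093890 mol): C 1.500, H 1.501, O 1.000
Multiplying each by 2 gives whole numbers: C 3.00, H 3.00, O 2.00

C3H3O2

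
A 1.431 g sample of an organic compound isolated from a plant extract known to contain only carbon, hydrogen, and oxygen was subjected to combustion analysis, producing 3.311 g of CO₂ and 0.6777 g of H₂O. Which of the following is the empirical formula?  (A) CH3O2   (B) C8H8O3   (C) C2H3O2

(B) C8H8O3

mol C = 3.311 g CO₂ ÷ 44.009 g/mol = 0.075235 mol
mol H = 2 × 0.6777 g H₂O ÷ 18.015 g/mol = 0.075237 mol
mass O = 1.431 − (0.90364 + 0.075839) = 0.45152 g → mol O = 0.45152 ÷ 15.999 = 0.028222 mol
Divide by the smallest (0.028222 mol): C 2.666, H 2.666, O 1.000
Multiplying each by 3 gives whole numbers: C 8.00, H 8.00, O 3.00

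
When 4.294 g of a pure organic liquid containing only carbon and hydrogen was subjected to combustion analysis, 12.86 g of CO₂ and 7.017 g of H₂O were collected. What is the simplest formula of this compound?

C3H8

mol C = 12.86 g CO₂ ÷ 44.009 g/mol = 0.29221 mol
mol H = 2 × 7.017 g H₂O ÷ 18.015 g/mol = 0.77902 mol
Divide by the smallest (0.29221 mol): C 1.000, H 2.666
Multiplying each by 3 gives whole numbers: C 3.00, H 8.00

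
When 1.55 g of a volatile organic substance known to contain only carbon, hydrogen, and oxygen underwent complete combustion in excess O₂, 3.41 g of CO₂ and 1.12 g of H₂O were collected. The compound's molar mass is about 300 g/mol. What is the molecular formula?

C15H24O6

mol C = 3.41 g CO₂ ÷ 44.009 g/mol = 0.07748 mol
mol H = 2 × 1.12 g H₂O ÷ 18.015 g/mol = 0.1243 mol
mass O = 1.55 − (0.9307 + 0.1253) = 0.4940 g → mol O = 0.4940 ÷ 15.999 = 0.03088 mol
Divide by the smallest (0.03088 mol): C 2.509, H 4.027, O 1.000
Multiplying each by 2 gives whole numbers: C 5.02, H 8.05, O 2.00
Empirical formula: C5H8O2
Empirical-formula mass = 100.12 g/mol; 300 ÷ 100.12 ≈ 3, so the molecular formula is C15H24O6.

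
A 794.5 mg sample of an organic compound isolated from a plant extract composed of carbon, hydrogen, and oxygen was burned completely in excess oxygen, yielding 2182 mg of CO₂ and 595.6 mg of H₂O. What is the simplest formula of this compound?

C6H8O

mol C = 2.182 g CO₂ ÷ 44.009 g/mol = 0.049581 mol
mol H = 2 × 0.5956 g H₂O ÷ 18.015 g/mol = 0.066123 mol
mass O = 0.7945 − (0.59551 + 0.066652) = 0.13233 g → mol O = 0.13233 ÷ 15.999 = 0.0082714 mol
Divide by the smallest (0.0082714 mol): C 5.994, H 7.994, O 1.000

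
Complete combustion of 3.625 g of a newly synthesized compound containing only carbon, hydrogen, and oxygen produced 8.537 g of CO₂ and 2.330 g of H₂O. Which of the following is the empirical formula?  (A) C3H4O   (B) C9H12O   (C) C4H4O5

(A) C3H4O

mol C = 8.537 g CO₂ ÷ 44.009 g/mol = 0.19398 mol
mol H = 2 × 2.330 g H₂O ÷ 18.015 g/mol = 0.25867 mol
mass O = 3.625 − (2.3299 + 0.26074) = 1.0343 g → mol O = 1.0343 ÷ 15.999 = 0.064649 mol
Divide by the smallest (0.064649 mol): C 3.001, H 4.001, O 1.000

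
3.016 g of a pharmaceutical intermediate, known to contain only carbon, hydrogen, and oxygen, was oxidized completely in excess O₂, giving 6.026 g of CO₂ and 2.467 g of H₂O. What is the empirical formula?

C2H4O

mol C = 6.026 g CO₂ ÷ 44.009 g/mol = 0.13693 mol
mol H = 2 × 2.467 g H₂O ÷ 18.015 g/mol = 0.27388 mol
mass O = 3.016 − (1.6446 + 0.27607) = 1.0953 g → mol O = 1.0953 ÷ 15.999 = 0.068461 mol
Divide by the smallest (0.068461 mol): C 2.000, H 4.001, O 1.000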